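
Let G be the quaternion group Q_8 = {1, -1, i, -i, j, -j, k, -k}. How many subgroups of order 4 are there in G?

|G| = 8 and 4 | 8, so subgroups of order 4 are possible by Lagrange.
The subgroups of order 4 are: {1, -1, i, -i}; {1, -1, j, -j}; {1, -1, k, -k}.
So G has 3 subgroups of order 4.

3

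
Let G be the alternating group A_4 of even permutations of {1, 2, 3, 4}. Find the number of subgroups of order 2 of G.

|G| = 12 and 2 | 12, so subgroups of order 2 are possible by Lagrange.
The subgroups of order 2 are: {e, (1 2)(3 4)}; {e, (1 3)(2 4)}; {e, (1 4)(2 3)}.
So G has 3 subgroups of order 2.

3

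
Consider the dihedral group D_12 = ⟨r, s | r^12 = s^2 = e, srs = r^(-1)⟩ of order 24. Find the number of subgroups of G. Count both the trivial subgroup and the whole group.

34

|G| = 24, so by Lagrange every subgroup order divides 24. Divisors: 1, 2, 3, 4, 6, 8, 12, 24.
Subgroups by order — order 1: 1; order 2: 13; order 3: 1; order 4: 7; order 6: 5; order 8: 3; order 12: 3; order 24: 1.
Total: 1 + 13 + 1 + 7 + 5 + 3 + 3 + 1 = 34.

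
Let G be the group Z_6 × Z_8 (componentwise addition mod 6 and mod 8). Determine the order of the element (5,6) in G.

12

The order of (5,6) in Z_6 × Z_8 is lcm(ord(5) in Z_6, ord(6) in Z_8).
ord(5) = 6 and ord(6) = 4, so |⟨(5,6)⟩| = lcm(6, 4) = 12.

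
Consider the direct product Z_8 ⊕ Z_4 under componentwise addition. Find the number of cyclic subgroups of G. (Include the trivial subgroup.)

A cyclic subgroup of order d is generated by each of its φ(d) elements of order d, so the cyclic subgroups of order d number (#elements of order d)/φ(d).
Cyclic subgroups by order — order 1: 1; order 2: 3; order 4: 6; order 8: 4.
Total: 14.

14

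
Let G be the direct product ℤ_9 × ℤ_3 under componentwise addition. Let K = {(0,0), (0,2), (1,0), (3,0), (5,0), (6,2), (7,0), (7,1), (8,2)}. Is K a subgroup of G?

(6,2) ∈ K but its inverse (3,1) ∉ K, so K is not a subgroup.

No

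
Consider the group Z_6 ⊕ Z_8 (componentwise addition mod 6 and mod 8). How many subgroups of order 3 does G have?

|G| = 48 and 3 | 48, so subgroups of order 3 are possible by Lagrange.
The subgroups of order 3 are: {(0,0), (2,0), (4,0)}.
So G has 1 subgroup of order 3.

1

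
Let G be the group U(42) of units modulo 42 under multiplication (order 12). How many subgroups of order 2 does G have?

3

|G| = 12 and 2 | 12, so subgroups of order 2 are possible by Lagrange.
The subgroups of order 2 are: {1, 13}; {1, 29}; {1, 41}.
So G has 3 subgroups of order 2.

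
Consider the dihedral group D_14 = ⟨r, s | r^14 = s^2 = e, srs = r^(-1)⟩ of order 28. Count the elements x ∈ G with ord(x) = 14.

The elements of order 14 are: r, r^3, r^5, r^9, r^11, r^13.
That's 6.

6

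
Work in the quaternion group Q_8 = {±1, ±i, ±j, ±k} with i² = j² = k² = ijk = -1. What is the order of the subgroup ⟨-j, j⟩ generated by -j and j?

4

|⟨-j⟩| = 4 and |⟨j⟩| = 4, so |H| is a multiple of lcm(4, 4) = 4 and divides |G| = 8.
Closing under the operation: H = {1, -1, j, -j}, so |H| = 4.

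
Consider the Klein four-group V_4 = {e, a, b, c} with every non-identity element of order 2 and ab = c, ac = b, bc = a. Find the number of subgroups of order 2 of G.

3

|G| = 4 and 2 | 4, so subgroups of order 2 are possible by Lagrange.
The subgroups of order 2 are: {e, a}; {e, b}; {e, c}.
So G has 3 subgroups of order 2.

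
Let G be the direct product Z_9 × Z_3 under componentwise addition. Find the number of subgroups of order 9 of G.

4

|G| = 27 and 9 | 27, so subgroups of order 9 are possible by Lagrange.
The subgroups of order 9 are: {(0,0), (0,1), (0,2), (3,0), (3,1), (3,2), (6,0), (6,1), (6,2)}; {(0,0), (1,0), (2,0), (3,0), (4,0), (5,0), (6,0), (7,0), (8,0)}; {(0,0), (1,1), (2,2), (3,0), (4,1), (5,2), (6,0), (7,1), (8,2)}; {(0,0), (1,2), (2,1), (3,0), (4,2), (5,1), (6,0), (7,2), (8,1)}.
So G has 4 subgroups of order 9.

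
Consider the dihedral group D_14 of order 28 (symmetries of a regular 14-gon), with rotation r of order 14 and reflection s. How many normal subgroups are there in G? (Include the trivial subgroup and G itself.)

7

G has 28 subgroups. Checking conjugation-invariance by order — order 1: 1/1 normal; order 2: 1/15 normal; order 4: 0/7 normal; order 7: 1/1 normal; order 14: 3/3 normal; order 28: 1/1 normal.
Total normal subgroups: 7.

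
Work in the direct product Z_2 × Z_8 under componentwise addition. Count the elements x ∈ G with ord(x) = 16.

0

An element (a,b) has order lcm(ord(a), ord(b)); count pairs with lcm equal to 16.
Enumerating gives 0 such elements.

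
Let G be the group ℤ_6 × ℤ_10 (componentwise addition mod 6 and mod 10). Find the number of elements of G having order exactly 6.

An element (a,b) has order lcm(ord(a), ord(b)); count pairs with lcm equal to 6.
Enumerating gives 6 such elements.

6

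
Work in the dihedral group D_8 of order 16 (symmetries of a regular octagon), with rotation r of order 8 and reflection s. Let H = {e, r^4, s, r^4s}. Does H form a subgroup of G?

Yes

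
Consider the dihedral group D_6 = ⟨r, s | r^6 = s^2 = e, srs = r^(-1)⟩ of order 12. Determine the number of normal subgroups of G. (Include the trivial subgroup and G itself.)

7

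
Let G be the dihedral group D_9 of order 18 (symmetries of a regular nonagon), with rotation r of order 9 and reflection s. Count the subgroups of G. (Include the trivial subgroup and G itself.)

|G| = 18, so by Lagrange every subgroup order divides 18. Divisors: 1, 2, 3, 6, 9, 18.
Subgroups by order — order 1: 1; order 2: 9; order 3: 1; order 6: 3; order 9: 1; order 18: 1.
Total: 1 + 9 + 1 + 3 + 1 + 1 = 16.

16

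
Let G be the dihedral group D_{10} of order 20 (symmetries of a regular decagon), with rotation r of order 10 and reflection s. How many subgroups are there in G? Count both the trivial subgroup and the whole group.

|G| = 20, so by Lagrange every subgroup order divides 20. Divisors: 1, 2, 4, 5, 10, 20.
Subgroups by order — order 1: 1; order 2: 11; order 4: 5; order 5: 1; order 10: 3; order 20: 1.
Total: 1 + 11 + 5 + 1 + 3 + 1 = 22.

22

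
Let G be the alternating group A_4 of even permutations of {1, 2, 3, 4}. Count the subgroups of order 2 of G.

3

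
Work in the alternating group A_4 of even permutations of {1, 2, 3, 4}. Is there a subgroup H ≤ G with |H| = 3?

Yes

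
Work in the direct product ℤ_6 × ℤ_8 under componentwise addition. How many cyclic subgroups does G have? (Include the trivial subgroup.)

16

Each element a generates a cyclic subgroup ⟨a⟩; distinct elements may generate the same one (a cyclic group of order d has φ(d) generators).
Cyclic subgroups by order — order 1: 1; order 2: 3; order 3: 1; order 4: 2; order 6: 3; order 8: 2; order 12: 2; order 24: 2.
Total: 16.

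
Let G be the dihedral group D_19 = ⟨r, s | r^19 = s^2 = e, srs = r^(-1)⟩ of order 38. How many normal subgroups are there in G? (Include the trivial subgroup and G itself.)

3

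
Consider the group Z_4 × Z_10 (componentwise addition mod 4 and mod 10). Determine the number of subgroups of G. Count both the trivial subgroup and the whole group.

16

|G| = 40, so by Lagrange every subgroup order divides 40. Divisors: 1, 2, 4, 5, 8, 10, 20, 40.
Subgroups by order — order 1: 1; order 2: 3; order 4: 3; order 5: 1; order 8: 1; order 10: 3; order 20: 3; order 40: 1.
Total: 1 + 3 + 3 + 1 + 1 + 3 + 3 + 1 = 16.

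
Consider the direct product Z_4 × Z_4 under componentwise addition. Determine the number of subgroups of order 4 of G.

7

|G| = 16 and 4 | 16, so subgroups of order 4 are possible by Lagrange.
The subgroups of order 4 are: {(0,0), (0,1), (0,2), (0,3)}; {(0,0), (0,2), (2,0), (2,2)}; {(0,0), (0,2), (2,1), (2,3)}; {(0,0), (1,0), (2,0), (3,0)}; … (7 in all).
So G has 7 subgroups of order 4.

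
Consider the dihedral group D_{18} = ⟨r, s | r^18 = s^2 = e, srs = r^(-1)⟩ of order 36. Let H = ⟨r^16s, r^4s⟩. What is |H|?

|⟨r^16s⟩| = 2 and |⟨r^4s⟩| = 2, so |H| is a multiple of lcm(2, 2) = 2 and divides |G| = 36.
Closing under the operation: H = {e, r^6, r^12, r^4s, r^10s, r^16s}, so |H| = 6.

6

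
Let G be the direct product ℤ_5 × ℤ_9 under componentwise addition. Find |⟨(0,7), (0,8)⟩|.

|⟨(0,7)⟩| = 9 and |⟨(0,8)⟩| = 9, so |H| is a multiple of lcm(9, 9) = 9 and divides |G| = 45.
Closing under the operation: H = {(0,0), (0,1), (0,2), (0,3), (0,4), (0,5), (0,6), (0,7), (0,8)}, so |H| = 9.

9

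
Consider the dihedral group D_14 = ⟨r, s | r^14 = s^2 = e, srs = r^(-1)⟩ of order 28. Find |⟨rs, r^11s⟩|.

14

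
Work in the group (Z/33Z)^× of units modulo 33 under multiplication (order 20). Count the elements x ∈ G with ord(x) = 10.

12

Enumerating element orders in G gives 12 elements of order 10.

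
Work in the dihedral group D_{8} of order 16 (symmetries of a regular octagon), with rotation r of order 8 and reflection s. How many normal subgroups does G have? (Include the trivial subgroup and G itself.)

7

G has 19 subgroups. Checking conjugation-invariance by order — order 1: 1/1 normal; order 2: 1/9 normal; order 4: 1/5 normal; order 8: 3/3 normal; order 16: 1/1 normal.
Total normal subgroups: 7.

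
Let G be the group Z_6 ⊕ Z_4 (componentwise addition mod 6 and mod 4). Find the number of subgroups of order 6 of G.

3

|G| = 24 and 6 | 24, so subgroups of order 6 are possible by Lagrange.
The subgroups of order 6 are: {(0,0), (0,2), (2,0), (2,2), (4,0), (4,2)}; {(0,0), (1,0), (2,0), (3,0), (4,0), (5,0)}; {(0,0), (1,2), (2,0), (3,2), (4,0), (5,2)}.
So G has 3 subgroups of order 6.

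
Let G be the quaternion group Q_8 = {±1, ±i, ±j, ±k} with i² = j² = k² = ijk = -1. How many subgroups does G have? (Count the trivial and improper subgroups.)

|G| = 8, so by Lagrange every subgroup order divides 8. Divisors: 1, 2, 4, 8.
Subgroups by order — order 1: 1; order 2: 1; order 4: 3; order 8: 1.
Total: 1 + 1 + 3 + 1 = 6.

6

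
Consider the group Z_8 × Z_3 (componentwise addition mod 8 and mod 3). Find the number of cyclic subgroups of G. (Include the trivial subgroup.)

Group the elements of G by the cyclic subgroup they generate; each cyclic subgroup of order d accounts for φ(d) elements.
Cyclic subgroups by order — order 1: 1; order 2: 1; order 3: 1; order 4: 1; order 6: 1; order 8: 1; order 12: 1; order 24: 1.
Total: 8.

8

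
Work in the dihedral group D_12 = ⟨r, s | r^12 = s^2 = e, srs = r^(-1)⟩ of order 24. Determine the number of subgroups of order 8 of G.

3

|G| = 24 and 8 | 24, so subgroups of order 8 are possible by Lagrange.
The subgroups of order 8 are: {e, r^3, r^6, r^9, rs, r^4s, r^7s, r^10s}; {e, r^3, r^6, r^9, r^2s, r^5s, r^8s, r^11s}; {e, r^3, r^6, r^9, s, r^3s, r^6s, r^9s}.
So G has 3 subgroups of order 8.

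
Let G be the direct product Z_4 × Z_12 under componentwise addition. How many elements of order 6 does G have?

6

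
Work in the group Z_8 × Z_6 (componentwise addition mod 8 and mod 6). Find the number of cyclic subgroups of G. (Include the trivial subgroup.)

16

A cyclic subgroup of order d is generated by each of its φ(d) elements of order d, so the cyclic subgroups of order d number (#elements of order d)/φ(d).
Cyclic subgroups by order — order 1: 1; order 2: 3; order 3: 1; order 4: 2; order 6: 3; order 8: 2; order 12: 2; order 24: 2.
Total: 16.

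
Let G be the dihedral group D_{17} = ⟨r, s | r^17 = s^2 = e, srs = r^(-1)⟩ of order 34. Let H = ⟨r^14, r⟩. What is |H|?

17

|⟨r^14⟩| = 17 and |⟨r⟩| = 17, so |H| is a multiple of lcm(17, 17) = 17 and divides |G| = 34.
Closing under the operation: H = {e, r, r^2, r^3, r^4, r^5, r^6, r^7, r^8, r^9, r^10, r^11, r^12, r^13, r^14, r^15, r^16}, so |H| = 17.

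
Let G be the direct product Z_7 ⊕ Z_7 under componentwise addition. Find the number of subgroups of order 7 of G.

|G| = 49 and 7 | 49, so subgroups of order 7 are possible by Lagrange.
The subgroups of order 7 are: {(0,0), (0,1), (0,2), (0,3), (0,4), (0,5), (0,6)}; {(0,0), (1,0), (2,0), (3,0), (4,0), (5,0), (6,0)}; {(0,0), (1,1), (2,2), (3,3), (4,4), (5,5), (6,6)}; {(0,0), (1,2), (2,4), (3,6), (4,1), (5,3), (6,5)}; … (8 in all).
So G has 8 subgroups of order 7.

8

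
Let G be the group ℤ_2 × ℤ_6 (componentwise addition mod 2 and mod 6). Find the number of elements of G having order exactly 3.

An element (a,b) has order lcm(ord(a), ord(b)); count pairs with lcm equal to 3.
Enumerating gives 2 such elements.

2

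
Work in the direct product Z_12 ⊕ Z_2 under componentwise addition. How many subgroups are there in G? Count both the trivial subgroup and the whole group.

|G| = 24, so by Lagrange every subgroup order divides 24. Divisors: 1, 2, 3, 4, 6, 8, 12, 24.
Subgroups by order — order 1: 1; order 2: 3; order 3: 1; order 4: 3; order 6: 3; order 8: 1; order 12: 3; order 24: 1.
Total: 1 + 3 + 1 + 3 + 3 + 1 + 3 + 1 = 16.

16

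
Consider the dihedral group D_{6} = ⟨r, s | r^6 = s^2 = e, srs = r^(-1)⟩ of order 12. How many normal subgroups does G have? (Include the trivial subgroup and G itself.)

7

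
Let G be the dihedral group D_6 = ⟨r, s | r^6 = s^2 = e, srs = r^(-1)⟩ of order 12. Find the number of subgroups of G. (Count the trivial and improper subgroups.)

|G| = 12, so by Lagrange every subgroup order divides 12. Divisors: 1, 2, 3, 4, 6, 12.
Subgroups by order — order 1: 1; order 2: 7; order 3: 1; order 4: 3; order 6: 3; order 12: 1.
Total: 1 + 7 + 1 + 3 + 3 + 1 = 16.

16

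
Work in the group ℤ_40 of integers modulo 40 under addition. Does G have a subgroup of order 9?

9 does not divide |G| = 40, so by Lagrange no subgroup of order 9 exists.

No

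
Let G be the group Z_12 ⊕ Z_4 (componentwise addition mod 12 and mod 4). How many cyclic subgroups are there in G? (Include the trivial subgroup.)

Group the elements of G by the cyclic subgroup they generate; each cyclic subgroup of order d accounts for φ(d) elements.
Cyclic subgroups by order — order 1: 1; order 2: 3; order 3: 1; order 4: 6; order 6: 3; order 12: 6.
Total: 20.

20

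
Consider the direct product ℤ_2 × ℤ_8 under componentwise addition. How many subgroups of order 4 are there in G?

|G| = 16 and 4 | 16, so subgroups of order 4 are possible by Lagrange.
The subgroups of order 4 are: {(0,0), (0,2), (0,4), (0,6)}; {(0,0), (0,4), (1,0), (1,4)}; {(0,0), (0,4), (1,2), (1,6)}.
So G has 3 subgroups of order 4.

3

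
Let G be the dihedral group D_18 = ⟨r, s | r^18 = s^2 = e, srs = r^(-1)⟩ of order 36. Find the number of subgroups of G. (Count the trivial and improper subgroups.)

45

|G| = 36, so by Lagrange every subgroup order divides 36. Divisors: 1, 2, 3, 4, 6, 9, 12, 18, 36.
Subgroups by order — order 1: 1; order 2: 19; order 3: 1; order 4: 9; order 6: 7; order 9: 1; order 12: 3; order 18: 3; order 36: 1.
Total: 1 + 19 + 1 + 9 + 7 + 1 + 3 + 3 + 1 = 45.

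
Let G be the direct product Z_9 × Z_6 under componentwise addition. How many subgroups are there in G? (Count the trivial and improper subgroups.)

20

|G| = 54, so by Lagrange every subgroup order divides 54. Divisors: 1, 2, 3, 6, 9, 18, 27, 54.
Subgroups by order — order 1: 1; order 2: 1; order 3: 4; order 6: 4; order 9: 4; order 18: 4; order 27: 1; order 54: 1.
Total: 1 + 1 + 4 + 4 + 4 + 4 + 1 + 1 = 20.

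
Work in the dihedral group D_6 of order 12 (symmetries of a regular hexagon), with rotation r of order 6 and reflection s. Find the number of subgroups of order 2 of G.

|G| = 12 and 2 | 12, so subgroups of order 2 are possible by Lagrange.
The subgroups of order 2 are: {e, r^2s}; {e, r^3}; {e, r^3s}; {e, r^4s}; … (7 in all).
So G has 7 subgroups of order 2.

7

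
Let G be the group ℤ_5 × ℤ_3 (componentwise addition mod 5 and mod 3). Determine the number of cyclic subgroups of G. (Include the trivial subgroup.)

Group the elements of G by the cyclic subgroup they generate; each cyclic subgroup of order d accounts for φ(d) elements.
Cyclic subgroups by order — order 1: 1; order 3: 1; order 5: 1; order 15: 1.
Total: 4.

4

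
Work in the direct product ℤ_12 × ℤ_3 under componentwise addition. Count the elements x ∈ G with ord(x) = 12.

16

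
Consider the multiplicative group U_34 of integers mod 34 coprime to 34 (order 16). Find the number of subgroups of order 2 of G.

1

|G| = 16 and 2 | 16, so subgroups of order 2 are possible by Lagrange.
The subgroups of order 2 are: {1, 33}.
So G has 1 subgroup of order 2.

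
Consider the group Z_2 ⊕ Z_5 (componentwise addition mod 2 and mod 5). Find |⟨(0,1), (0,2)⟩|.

|⟨(0,1)⟩| = 5 and |⟨(0,2)⟩| = 5, so |H| is a multiple of lcm(5, 5) = 5 and divides |G| = 10.
Closing under the operation: H = {(0,0), (0,1), (0,2), (0,3), (0,4)}, so |H| = 5.

5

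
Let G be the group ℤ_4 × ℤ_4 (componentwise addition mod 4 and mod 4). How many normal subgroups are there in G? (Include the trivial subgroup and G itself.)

G is abelian, so every subgroup is normal.
G has 15 subgroups in total, hence 15 normal subgroups.

15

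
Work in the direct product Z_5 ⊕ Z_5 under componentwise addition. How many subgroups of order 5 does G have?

6

|G| = 25 and 5 | 25, so subgroups of order 5 are possible by Lagrange.
The subgroups of order 5 are: {(0,0), (0,1), (0,2), (0,3), (0,4)}; {(0,0), (1,0), (2,0), (3,0), (4,0)}; {(0,0), (1,1), (2,2), (3,3), (4,4)}; {(0,0), (1,2), (2,4), (3,1), (4,3)}; … (6 in all).
So G has 6 subgroups of order 5.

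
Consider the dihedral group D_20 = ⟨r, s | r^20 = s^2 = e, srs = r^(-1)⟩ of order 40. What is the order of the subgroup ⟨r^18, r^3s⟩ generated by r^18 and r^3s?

|⟨r^18⟩| = 10 and |⟨r^3s⟩| = 2, so |H| is a multiple of lcm(10, 2) = 10 and divides |G| = 40.
Closing under the operation: H = {e, r^2, r^4, r^6, r^8, r^10, r^12, r^14, r^16, r^18, rs, r^3s, r^5s, r^7s, r^9s, r^11s, r^13s, r^15s, r^17s, r^19s}, so |H| = 20.

20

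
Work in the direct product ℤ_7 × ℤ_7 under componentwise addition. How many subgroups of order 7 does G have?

|G| = 49 and 7 | 49, so subgroups of order 7 are possible by Lagrange.
The subgroups of order 7 are: {(0,0), (0,1), (0,2), (0,3), (0,4), (0,5), (0,6)}; {(0,0), (1,0), (2,0), (3,0), (4,0), (5,0), (6,0)}; {(0,0), (1,1), (2,2), (3,3), (4,4), (5,5), (6,6)}; {(0,0), (1,2), (2,4), (3,6), (4,1), (5,3), (6,5)}; … (8 in all).
So G has 8 subgroups of order 7.

8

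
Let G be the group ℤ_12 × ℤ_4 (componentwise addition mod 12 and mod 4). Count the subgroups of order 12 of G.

7

|G| = 48 and 12 | 48, so subgroups of order 12 are possible by Lagrange.
The subgroups of order 12 are: {(0,0), (0,1), (0,2), (0,3), (4,0), (4,1), (4,2), (4,3), (8,0), (8,1), (8,2), (8,3)}; {(0,0), (0,2), (2,0), (2,2), (4,0), (4,2), (6,0), (6,2), (8,0), (8,2), (10,0), (10,2)}; {(0,0), (0,2), (2,1), (2,3), (4,0), (4,2), (6,1), (6,3), (8,0), (8,2), (10,1), (10,3)}; {(0,0), (1,0), (2,0), (3,0), (4,0), (5,0), (6,0), (7,0), (8,0), (9,0), (10,0), (11,0)}; … (7 in all).
So G has 7 subgroups of order 12.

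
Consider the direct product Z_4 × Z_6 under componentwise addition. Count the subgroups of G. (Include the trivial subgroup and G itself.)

|G| = 24, so by Lagrange every subgroup order divides 24. Divisors: 1, 2, 3, 4, 6, 8, 12, 24.
Subgroups by order — order 1: 1; order 2: 3; order 3: 1; order 4: 3; order 6: 3; order 8: 1; order 12: 3; order 24: 1.
Total: 1 + 3 + 1 + 3 + 3 + 1 + 3 + 1 = 16.

16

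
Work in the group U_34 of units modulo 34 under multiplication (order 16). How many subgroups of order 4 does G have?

1

|G| = 16 and 4 | 16, so subgroups of order 4 are possible by Lagrange.
The subgroups of order 4 are: {1, 13, 21, 33}.
So G has 1 subgroup of order 4.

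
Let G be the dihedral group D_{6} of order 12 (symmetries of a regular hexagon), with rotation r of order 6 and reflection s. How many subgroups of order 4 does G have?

|G| = 12 and 4 | 12, so subgroups of order 4 are possible by Lagrange.
The subgroups of order 4 are: {e, r^3, r^2s, r^5s}; {e, r^3, s, r^3s}; {e, r^3, rs, r^4s}.
So G has 3 subgroups of order 4.

3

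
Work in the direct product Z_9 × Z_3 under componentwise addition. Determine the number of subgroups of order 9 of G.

|G| = 27 and 9 | 27, so subgroups of order 9 are possible by Lagrange.
The subgroups of order 9 are: {(0,0), (0,1), (0,2), (3,0), (3,1), (3,2), (6,0), (6,1), (6,2)}; {(0,0), (1,0), (2,0), (3,0), (4,0), (5,0), (6,0), (7,0), (8,0)}; {(0,0), (1,1), (2,2), (3,0), (4,1), (5,2), (6,0), (7,1), (8,2)}; {(0,0), (1,2), (2,1), (3,0), (4,2), (5,1), (6,0), (7,2), (8,1)}.
So G has 4 subgroups of order 9.

4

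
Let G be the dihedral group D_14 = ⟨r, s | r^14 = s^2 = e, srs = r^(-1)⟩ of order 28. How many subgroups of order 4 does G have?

|G| = 28 and 4 | 28, so subgroups of order 4 are possible by Lagrange.
The subgroups of order 4 are: {e, r^7, r^3s, r^10s}; {e, r^7, r^4s, r^11s}; {e, r^7, r^5s, r^12s}; {e, r^7, r^6s, r^13s}; … (7 in all).
So G has 7 subgroups of order 4.

7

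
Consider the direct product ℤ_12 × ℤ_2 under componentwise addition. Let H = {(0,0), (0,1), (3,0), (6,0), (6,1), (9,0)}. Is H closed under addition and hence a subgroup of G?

No

Closure fails: (0,1) + (9,0) = (9,1) ∉ H. So H is not a subgroup.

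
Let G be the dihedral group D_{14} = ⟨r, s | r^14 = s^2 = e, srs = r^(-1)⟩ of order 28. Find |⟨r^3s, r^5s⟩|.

|⟨r^3s⟩| = 2 and |⟨r^5s⟩| = 2, so |H| is a multiple of lcm(2, 2) = 2 and divides |G| = 28.
Closing under the operation: H = {e, r^2, r^4, r^6, r^8, r^10, r^12, rs, r^3s, r^5s, r^7s, r^9s, r^11s, r^13s}, so |H| = 14.

14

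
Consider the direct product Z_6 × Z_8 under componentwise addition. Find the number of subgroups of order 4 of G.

3

|G| = 48 and 4 | 48, so subgroups of order 4 are possible by Lagrange.
The subgroups of order 4 are: {(0,0), (0,2), (0,4), (0,6)}; {(0,0), (0,4), (3,0), (3,4)}; {(0,0), (0,4), (3,2), (3,6)}.
So G has 3 subgroups of order 4.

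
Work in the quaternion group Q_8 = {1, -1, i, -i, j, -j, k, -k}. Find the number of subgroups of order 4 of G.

3

|G| = 8 and 4 | 8, so subgroups of order 4 are possible by Lagrange.
The subgroups of order 4 are: {1, -1, i, -i}; {1, -1, j, -j}; {1, -1, k, -k}.
So G has 3 subgroups of order 4.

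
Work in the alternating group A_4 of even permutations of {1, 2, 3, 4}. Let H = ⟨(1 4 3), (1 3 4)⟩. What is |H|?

3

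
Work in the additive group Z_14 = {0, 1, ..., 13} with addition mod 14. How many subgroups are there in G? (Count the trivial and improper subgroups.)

4

A cyclic group of order 14 has exactly one subgroup for each divisor of 14.
Divisors of 14: 1, 2, 7, 14.
So Z_14 has 4 subgroups.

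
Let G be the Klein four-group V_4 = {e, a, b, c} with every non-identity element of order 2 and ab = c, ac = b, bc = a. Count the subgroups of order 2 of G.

3

|G| = 4 and 2 | 4, so subgroups of order 2 are possible by Lagrange.
The subgroups of order 2 are: {e, a}; {e, b}; {e, c}.
So G has 3 subgroups of order 2.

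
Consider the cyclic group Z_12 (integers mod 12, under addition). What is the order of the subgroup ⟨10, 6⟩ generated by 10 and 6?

|⟨10⟩| = 6 and |⟨6⟩| = 2, so |H| is a multiple of lcm(6, 2) = 6 and divides |G| = 12.
Closing under the operation: H = {0, 2, 4, 6, 8, 10}, so |H| = 6.

6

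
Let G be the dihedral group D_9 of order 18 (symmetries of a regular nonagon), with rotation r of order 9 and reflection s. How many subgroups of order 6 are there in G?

3

|G| = 18 and 6 | 18, so subgroups of order 6 are possible by Lagrange.
The subgroups of order 6 are: {e, r^3, r^6, r^2s, r^5s, r^8s}; {e, r^3, r^6, s, r^3s, r^6s}; {e, r^3, r^6, rs, r^4s, r^7s}.
So G has 3 subgroups of order 6.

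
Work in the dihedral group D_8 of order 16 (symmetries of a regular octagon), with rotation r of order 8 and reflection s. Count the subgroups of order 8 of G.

|G| = 16 and 8 | 16, so subgroups of order 8 are possible by Lagrange.
The subgroups of order 8 are: {e, r, r^2, r^3, r^4, r^5, r^6, r^7}; {e, r^2, r^4, r^6, s, r^2s, r^4s, r^6s}; {e, r^2, r^4, r^6, rs, r^3s, r^5s, r^7s}.
So G has 3 subgroups of order 8.

3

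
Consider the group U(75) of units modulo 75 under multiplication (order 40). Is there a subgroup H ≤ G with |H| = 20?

Yes

20 | 40. A subgroup of order 20 is {1, 4, 11, 14, 16, 19, 26, 29, 31, 34, 41, 44, 46, 49, 56, 59, 61, 64, 71, 74}.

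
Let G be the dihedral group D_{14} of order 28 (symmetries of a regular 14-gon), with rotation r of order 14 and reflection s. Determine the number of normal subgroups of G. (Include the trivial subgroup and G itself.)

7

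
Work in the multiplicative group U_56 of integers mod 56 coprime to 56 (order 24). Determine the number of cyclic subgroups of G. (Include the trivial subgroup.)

A cyclic subgroup of order d is generated by each of its φ(d) elements of order d, so the cyclic subgroups of order d number (#elements of order d)/φ(d).
Cyclic subgroups by order — order 1: 1; order 2: 7; order 3: 1; order 6: 7.
Total: 16.

16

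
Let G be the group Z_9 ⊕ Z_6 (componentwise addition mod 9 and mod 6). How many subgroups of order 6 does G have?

4

|G| = 54 and 6 | 54, so subgroups of order 6 are possible by Lagrange.
The subgroups of order 6 are: {(0,0), (0,1), (0,2), (0,3), (0,4), (0,5)}; {(0,0), (0,3), (3,0), (3,3), (6,0), (6,3)}; {(0,0), (0,3), (3,1), (3,4), (6,2), (6,5)}; {(0,0), (0,3), (3,2), (3,5), (6,1), (6,4)}.
So G has 4 subgroups of order 6.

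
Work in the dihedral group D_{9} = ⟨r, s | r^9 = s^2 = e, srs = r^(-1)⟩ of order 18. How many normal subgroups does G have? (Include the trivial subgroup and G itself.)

4

G has 16 subgroups. Checking conjugation-invariance by order — order 1: 1/1 normal; order 2: 0/9 normal; order 3: 1/1 normal; order 6: 0/3 normal; order 9: 1/1 normal; order 18: 1/1 normal.
Total normal subgroups: 4.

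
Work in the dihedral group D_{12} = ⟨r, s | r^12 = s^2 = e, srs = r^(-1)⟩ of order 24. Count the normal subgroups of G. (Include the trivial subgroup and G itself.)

9

G has 34 subgroups. Checking conjugation-invariance by order — order 1: 1/1 normal; order 2: 1/13 normal; order 3: 1/1 normal; order 4: 1/7 normal; order 6: 1/5 normal; order 8: 0/3 normal; order 12: 3/3 normal; order 24: 1/1 normal.
Total normal subgroups: 9.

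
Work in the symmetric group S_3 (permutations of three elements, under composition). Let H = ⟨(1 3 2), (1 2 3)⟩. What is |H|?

3

|⟨(1 3 2)⟩| = 3 and |⟨(1 2 3)⟩| = 3, so |H| is a multiple of lcm(3, 3) = 3 and divides |G| = 6.
Closing under the operation: H = {e, (1 2 3), (1 3 2)}, so |H| = 3.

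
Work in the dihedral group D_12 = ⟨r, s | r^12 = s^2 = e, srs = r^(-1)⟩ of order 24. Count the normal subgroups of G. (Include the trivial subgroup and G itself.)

9

G has 34 subgroups. Checking conjugation-invariance by order — order 1: 1/1 normal; order 2: 1/13 normal; order 3: 1/1 normal; order 4: 1/7 normal; order 6: 1/5 normal; order 8: 0/3 normal; order 12: 3/3 normal; order 24: 1/1 normal.
Total normal subgroups: 9.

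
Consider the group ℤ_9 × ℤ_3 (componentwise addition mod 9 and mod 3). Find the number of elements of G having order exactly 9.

18

An element (a,b) has order lcm(ord(a), ord(b)); count pairs with lcm equal to 9.
Enumerating gives 18 such elements.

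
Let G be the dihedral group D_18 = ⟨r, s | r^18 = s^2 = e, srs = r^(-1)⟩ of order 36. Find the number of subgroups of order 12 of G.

3

|G| = 36 and 12 | 36, so subgroups of order 12 are possible by Lagrange.
The subgroups of order 12 are: {e, r^3, r^6, r^9, r^12, r^15, rs, r^4s, r^7s, r^10s, r^13s, r^16s}; {e, r^3, r^6, r^9, r^12, r^15, r^2s, r^5s, r^8s, r^11s, r^14s, r^17s}; {e, r^3, r^6, r^9, r^12, r^15, s, r^3s, r^6s, r^9s, r^12s, r^15s}.
So G has 3 subgroups of order 12.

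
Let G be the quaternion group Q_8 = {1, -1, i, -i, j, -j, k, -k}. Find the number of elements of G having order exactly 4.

6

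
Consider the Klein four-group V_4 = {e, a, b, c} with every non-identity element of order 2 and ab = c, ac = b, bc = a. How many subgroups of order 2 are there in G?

3

|G| = 4 and 2 | 4, so subgroups of order 2 are possible by Lagrange.
The subgroups of order 2 are: {e, a}; {e, b}; {e, c}.
So G has 3 subgroups of order 2.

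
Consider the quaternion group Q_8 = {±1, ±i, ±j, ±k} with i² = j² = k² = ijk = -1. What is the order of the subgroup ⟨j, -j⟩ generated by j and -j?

4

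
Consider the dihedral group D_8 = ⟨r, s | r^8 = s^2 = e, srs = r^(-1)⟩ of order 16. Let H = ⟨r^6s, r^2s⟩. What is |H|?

4

|⟨r^6s⟩| = 2 and |⟨r^2s⟩| = 2, so |H| is a multiple of lcm(2, 2) = 2 and divides |G| = 16.
Closing under the operation: H = {e, r^4, r^2s, r^6s}, so |H| = 4.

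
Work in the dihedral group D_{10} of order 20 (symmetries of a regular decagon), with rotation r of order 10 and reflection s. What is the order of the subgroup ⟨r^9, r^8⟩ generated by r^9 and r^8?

|⟨r^9⟩| = 10 and |⟨r^8⟩| = 5, so |H| is a multiple of lcm(10, 5) = 10 and divides |G| = 20.
Closing under the operation: H = {e, r, r^2, r^3, r^4, r^5, r^6, r^7, r^8, r^9}, so |H| = 10.

10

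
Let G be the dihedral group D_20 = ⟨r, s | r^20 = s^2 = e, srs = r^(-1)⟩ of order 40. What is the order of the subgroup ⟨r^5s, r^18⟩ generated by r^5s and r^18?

20

|⟨r^5s⟩| = 2 and |⟨r^18⟩| = 10, so |H| is a multiple of lcm(2, 10) = 10 and divides |G| = 40.
Closing under the operation: H = {e, r^2, r^4, r^6, r^8, r^10, r^12, r^14, r^16, r^18, rs, r^3s, r^5s, r^7s, r^9s, r^11s, r^13s, r^15s, r^17s, r^19s}, so |H| = 20.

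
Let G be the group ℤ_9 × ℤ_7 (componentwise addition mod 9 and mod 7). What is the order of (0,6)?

7

The order of (0,6) in Z_9 × Z_7 is lcm(ord(0) in Z_9, ord(6) in Z_7).
ord(0) = 1 and ord(6) = 7, so |⟨(0,6)⟩| = lcm(1, 7) = 7.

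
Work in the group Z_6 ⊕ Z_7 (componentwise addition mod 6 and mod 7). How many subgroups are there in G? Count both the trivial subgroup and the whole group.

8

|G| = 42, so by Lagrange every subgroup order divides 42. Divisors: 1, 2, 3, 6, 7, 14, 21, 42.
Subgroups by order — order 1: 1; order 2: 1; order 3: 1; order 6: 1; order 7: 1; order 14: 1; order 21: 1; order 42: 1.
Total: 1 + 1 + 1 + 1 + 1 + 1 + 1 + 1 = 8.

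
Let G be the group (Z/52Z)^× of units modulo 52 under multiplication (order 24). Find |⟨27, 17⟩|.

12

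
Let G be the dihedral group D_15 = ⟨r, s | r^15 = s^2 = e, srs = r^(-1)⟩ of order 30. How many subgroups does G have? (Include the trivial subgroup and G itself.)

28

|G| = 30, so by Lagrange every subgroup order divides 30. Divisors: 1, 2, 3, 5, 6, 10, 15, 30.
Subgroups by order — order 1: 1; order 2: 15; order 3: 1; order 5: 1; order 6: 5; order 10: 3; order 15: 1; order 30: 1.
Total: 1 + 15 + 1 + 1 + 5 + 3 + 1 + 1 = 28.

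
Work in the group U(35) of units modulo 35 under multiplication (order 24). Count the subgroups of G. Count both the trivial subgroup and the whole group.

|G| = 24, so by Lagrange every subgroup order divides 24. Divisors: 1, 2, 3, 4, 6, 8, 12, 24.
Subgroups by order — order 1: 1; order 2: 3; order 3: 1; order 4: 3; order 6: 3; order 8: 1; order 12: 3; order 24: 1.
Total: 1 + 3 + 1 + 3 + 3 + 1 + 3 + 1 = 16.

16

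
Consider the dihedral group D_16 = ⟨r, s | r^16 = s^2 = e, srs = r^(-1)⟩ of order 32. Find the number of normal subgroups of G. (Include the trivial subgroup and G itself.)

8

G has 36 subgroups. Checking conjugation-invariance by order — order 1: 1/1 normal; order 2: 1/17 normal; order 4: 1/9 normal; order 8: 1/5 normal; order 16: 3/3 normal; order 32: 1/1 normal.
Total normal subgroups: 8.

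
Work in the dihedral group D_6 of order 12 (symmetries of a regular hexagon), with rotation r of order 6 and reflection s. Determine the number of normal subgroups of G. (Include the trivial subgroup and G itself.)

G has 16 subgroups. Checking conjugation-invariance by order — order 1: 1/1 normal; order 2: 1/7 normal; order 3: 1/1 normal; order 4: 0/3 normal; order 6: 3/3 normal; order 12: 1/1 normal.
Total normal subgroups: 7.

7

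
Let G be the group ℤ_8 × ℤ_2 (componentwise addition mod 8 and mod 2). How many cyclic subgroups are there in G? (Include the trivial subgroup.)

A cyclic subgroup of order d is generated by each of its φ(d) elements of order d, so the cyclic subgroups of order d number (#elements of order d)/φ(d).
Cyclic subgroups by order — order 1: 1; order 2: 3; order 4: 2; order 8: 2.
Total: 8.

8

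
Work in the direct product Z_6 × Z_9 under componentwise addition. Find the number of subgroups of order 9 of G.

4

|G| = 54 and 9 | 54, so subgroups of order 9 are possible by Lagrange.
The subgroups of order 9 are: {(0,0), (0,1), (0,2), (0,3), (0,4), (0,5), (0,6), (0,7), (0,8)}; {(0,0), (0,3), (0,6), (2,0), (2,3), (2,6), (4,0), (4,3), (4,6)}; {(0,0), (0,3), (0,6), (2,1), (2,4), (2,7), (4,2), (4,5), (4,8)}; {(0,0), (0,3), (0,6), (2,2), (2,5), (2,8), (4,1), (4,4), (4,7)}.
So G has 4 subgroups of order 9.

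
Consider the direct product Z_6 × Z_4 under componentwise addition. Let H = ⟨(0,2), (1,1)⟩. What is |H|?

|⟨(0,2)⟩| = 2 and |⟨(1,1)⟩| = 12, so |H| is a multiple of lcm(2, 12) = 12 and divides |G| = 24.
Closing under the operation: H = {(0,0), (0,2), (1,1), (1,3), (2,0), (2,2), (3,1), (3,3), (4,0), (4,2), (5,1), (5,3)}, so |H| = 12.

12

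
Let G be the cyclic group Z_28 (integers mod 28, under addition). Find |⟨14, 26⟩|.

|⟨14⟩| = 2 and |⟨26⟩| = 14, so |H| is a multiple of lcm(2, 14) = 14 and divides |G| = 28.
Closing under the operation: H = {0, 2, 4, 6, 8, 10, 12, 14, 16, 18, 20, 22, 24, 26}, so |H| = 14.

14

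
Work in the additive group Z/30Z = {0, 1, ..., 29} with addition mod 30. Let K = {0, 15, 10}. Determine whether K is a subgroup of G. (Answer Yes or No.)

10 ∈ K but its inverse 20 ∉ K, so K is not a subgroup.

No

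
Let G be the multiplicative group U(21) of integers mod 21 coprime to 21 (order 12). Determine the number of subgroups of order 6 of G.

|G| = 12 and 6 | 12, so subgroups of order 6 are possible by Lagrange.
The subgroups of order 6 are: {1, 4, 10, 13, 16, 19}; {1, 2, 4, 8, 11, 16}; {1, 4, 5, 16, 17, 20}.
So G has 3 subgroups of order 6.

3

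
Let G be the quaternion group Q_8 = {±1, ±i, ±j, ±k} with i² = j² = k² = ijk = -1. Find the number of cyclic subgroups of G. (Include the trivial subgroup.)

5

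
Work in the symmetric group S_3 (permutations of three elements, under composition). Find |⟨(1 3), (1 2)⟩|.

|⟨(1 3)⟩| = 2 and |⟨(1 2)⟩| = 2, so |H| is a multiple of lcm(2, 2) = 2 and divides |G| = 6.
Closing {(1 3), (1 2)} under the group operation gives all of G, so |H| = 6.

6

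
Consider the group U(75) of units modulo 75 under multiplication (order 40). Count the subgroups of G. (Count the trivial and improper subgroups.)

16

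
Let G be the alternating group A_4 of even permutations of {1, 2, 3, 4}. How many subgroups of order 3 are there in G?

4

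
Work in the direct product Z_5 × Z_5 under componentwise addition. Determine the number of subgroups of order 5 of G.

|G| = 25 and 5 | 25, so subgroups of order 5 are possible by Lagrange.
The subgroups of order 5 are: {(0,0), (0,1), (0,2), (0,3), (0,4)}; {(0,0), (1,0), (2,0), (3,0), (4,0)}; {(0,0), (1,1), (2,2), (3,3), (4,4)}; {(0,0), (1,2), (2,4), (3,1), (4,3)}; … (6 in all).
So G has 6 subgroups of order 5.

6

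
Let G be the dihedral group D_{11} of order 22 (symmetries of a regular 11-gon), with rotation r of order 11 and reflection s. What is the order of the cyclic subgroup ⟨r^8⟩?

Computing powers of r^8: the smallest k with (r^8)^k = e is k = 11.

11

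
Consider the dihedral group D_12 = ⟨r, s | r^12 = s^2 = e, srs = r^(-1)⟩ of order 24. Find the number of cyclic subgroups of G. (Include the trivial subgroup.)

18

A cyclic subgroup of order d is generated by each of its φ(d) elements of order d, so the cyclic subgroups of order d number (#elements of order d)/φ(d).
Cyclic subgroups by order — order 1: 1; order 2: 13; order 3: 1; order 4: 1; order 6: 1; order 12: 1.
Total: 18.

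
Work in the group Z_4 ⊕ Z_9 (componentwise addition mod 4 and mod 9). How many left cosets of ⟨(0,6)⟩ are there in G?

12

|⟨(0,6)⟩| = 3 and |G| = 36.
By Lagrange, [G : H] = |G|/|H| = 36/3 = 12.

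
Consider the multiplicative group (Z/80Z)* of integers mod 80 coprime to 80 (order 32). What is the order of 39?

Compute successive powers of 39 mod 80: 39, 1; 39^2 ≡ 1 (mod 80).
So |⟨39⟩| = 2.

2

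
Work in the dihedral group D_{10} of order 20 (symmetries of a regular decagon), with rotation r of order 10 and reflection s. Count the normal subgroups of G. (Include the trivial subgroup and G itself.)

G has 22 subgroups. Checking conjugation-invariance by order — order 1: 1/1 normal; order 2: 1/11 normal; order 4: 0/5 normal; order 5: 1/1 normal; order 10: 3/3 normal; order 20: 1/1 normal.
Total normal subgroups: 7.

7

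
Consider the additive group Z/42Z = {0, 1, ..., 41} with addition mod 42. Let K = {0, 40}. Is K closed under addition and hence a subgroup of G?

40 ∈ K but its inverse 2 ∉ K, so K is not a subgroup.

No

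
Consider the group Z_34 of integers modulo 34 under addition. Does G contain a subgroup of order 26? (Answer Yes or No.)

26 does not divide |G| = 34, so by Lagrange no subgroup of order 26 exists.

No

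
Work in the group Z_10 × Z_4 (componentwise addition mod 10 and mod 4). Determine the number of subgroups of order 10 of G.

3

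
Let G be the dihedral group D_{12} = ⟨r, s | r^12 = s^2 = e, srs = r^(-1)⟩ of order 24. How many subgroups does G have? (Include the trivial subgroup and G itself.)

34

|G| = 24, so by Lagrange every subgroup order divides 24. Divisors: 1, 2, 3, 4, 6, 8, 12, 24.
Subgroups by order — order 1: 1; order 2: 13; order 3: 1; order 4: 7; order 6: 5; order 8: 3; order 12: 3; order 24: 1.
Total: 1 + 13 + 1 + 7 + 5 + 3 + 3 + 1 = 34.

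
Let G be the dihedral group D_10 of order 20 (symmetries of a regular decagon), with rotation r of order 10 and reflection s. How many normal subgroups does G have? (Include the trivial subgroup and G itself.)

7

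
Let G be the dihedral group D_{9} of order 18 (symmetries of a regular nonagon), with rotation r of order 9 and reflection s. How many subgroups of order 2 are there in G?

9

|G| = 18 and 2 | 18, so subgroups of order 2 are possible by Lagrange.
The subgroups of order 2 are: {e, r^2s}; {e, r^3s}; {e, r^4s}; {e, r^5s}; … (9 in all).
So G has 9 subgroups of order 2.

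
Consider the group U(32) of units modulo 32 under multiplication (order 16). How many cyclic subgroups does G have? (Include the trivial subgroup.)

8

Each element a generates a cyclic subgroup ⟨a⟩; distinct elements may generate the same one (a cyclic group of order d has φ(d) generators).
Cyclic subgroups by order — order 1: 1; order 2: 3; order 4: 2; order 8: 2.
Total: 8.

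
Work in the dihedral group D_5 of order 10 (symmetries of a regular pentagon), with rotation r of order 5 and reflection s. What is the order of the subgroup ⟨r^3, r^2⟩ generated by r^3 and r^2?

5

|⟨r^3⟩| = 5 and |⟨r^2⟩| = 5, so |H| is a multiple of lcm(5, 5) = 5 and divides |G| = 10.
Closing under the operation: H = {e, r, r^2, r^3, r^4}, so |H| = 5.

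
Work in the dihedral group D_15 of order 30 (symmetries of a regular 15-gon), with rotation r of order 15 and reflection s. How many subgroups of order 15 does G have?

1

|G| = 30 and 15 | 30, so subgroups of order 15 are possible by Lagrange.
The subgroups of order 15 are: {e, r, r^2, r^3, r^4, r^5, r^6, r^7, r^8, r^9, r^10, r^11, r^12, r^13, r^14}.
So G has 1 subgroup of order 15.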